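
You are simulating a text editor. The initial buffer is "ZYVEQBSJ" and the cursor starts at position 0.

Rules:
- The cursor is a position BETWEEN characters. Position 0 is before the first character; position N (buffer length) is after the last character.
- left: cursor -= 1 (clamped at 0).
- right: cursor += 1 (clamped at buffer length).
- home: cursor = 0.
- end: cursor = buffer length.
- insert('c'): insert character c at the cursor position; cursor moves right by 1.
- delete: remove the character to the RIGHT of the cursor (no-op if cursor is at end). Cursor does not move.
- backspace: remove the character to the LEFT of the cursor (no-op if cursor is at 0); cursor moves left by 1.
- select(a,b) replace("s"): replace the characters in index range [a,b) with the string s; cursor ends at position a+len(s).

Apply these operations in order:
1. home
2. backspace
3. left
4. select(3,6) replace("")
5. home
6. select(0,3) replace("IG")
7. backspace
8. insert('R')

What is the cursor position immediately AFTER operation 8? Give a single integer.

After op 1 (home): buf='ZYVEQBSJ' cursor=0
After op 2 (backspace): buf='ZYVEQBSJ' cursor=0
After op 3 (left): buf='ZYVEQBSJ' cursor=0
After op 4 (select(3,6) replace("")): buf='ZYVSJ' cursor=3
After op 5 (home): buf='ZYVSJ' cursor=0
After op 6 (select(0,3) replace("IG")): buf='IGSJ' cursor=2
After op 7 (backspace): buf='ISJ' cursor=1
After op 8 (insert('R')): buf='IRSJ' cursor=2

Answer: 2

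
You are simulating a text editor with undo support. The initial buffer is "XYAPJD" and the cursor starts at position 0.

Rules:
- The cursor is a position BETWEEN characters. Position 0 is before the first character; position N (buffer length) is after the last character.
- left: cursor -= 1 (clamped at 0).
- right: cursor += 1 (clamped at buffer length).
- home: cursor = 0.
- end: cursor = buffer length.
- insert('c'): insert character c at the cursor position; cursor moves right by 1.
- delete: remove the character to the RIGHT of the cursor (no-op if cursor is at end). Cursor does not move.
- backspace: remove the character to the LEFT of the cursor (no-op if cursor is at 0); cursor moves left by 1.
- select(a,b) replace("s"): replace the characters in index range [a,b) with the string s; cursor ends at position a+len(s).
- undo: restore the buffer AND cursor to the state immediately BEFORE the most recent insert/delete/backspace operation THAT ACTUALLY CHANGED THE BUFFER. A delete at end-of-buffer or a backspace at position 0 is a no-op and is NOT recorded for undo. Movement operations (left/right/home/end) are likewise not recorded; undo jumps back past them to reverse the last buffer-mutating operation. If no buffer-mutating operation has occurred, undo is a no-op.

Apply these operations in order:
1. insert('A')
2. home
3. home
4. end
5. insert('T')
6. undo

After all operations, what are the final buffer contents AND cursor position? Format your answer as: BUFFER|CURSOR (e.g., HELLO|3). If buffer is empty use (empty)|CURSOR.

After op 1 (insert('A')): buf='AXYAPJD' cursor=1
After op 2 (home): buf='AXYAPJD' cursor=0
After op 3 (home): buf='AXYAPJD' cursor=0
After op 4 (end): buf='AXYAPJD' cursor=7
After op 5 (insert('T')): buf='AXYAPJDT' cursor=8
After op 6 (undo): buf='AXYAPJD' cursor=7

Answer: AXYAPJD|7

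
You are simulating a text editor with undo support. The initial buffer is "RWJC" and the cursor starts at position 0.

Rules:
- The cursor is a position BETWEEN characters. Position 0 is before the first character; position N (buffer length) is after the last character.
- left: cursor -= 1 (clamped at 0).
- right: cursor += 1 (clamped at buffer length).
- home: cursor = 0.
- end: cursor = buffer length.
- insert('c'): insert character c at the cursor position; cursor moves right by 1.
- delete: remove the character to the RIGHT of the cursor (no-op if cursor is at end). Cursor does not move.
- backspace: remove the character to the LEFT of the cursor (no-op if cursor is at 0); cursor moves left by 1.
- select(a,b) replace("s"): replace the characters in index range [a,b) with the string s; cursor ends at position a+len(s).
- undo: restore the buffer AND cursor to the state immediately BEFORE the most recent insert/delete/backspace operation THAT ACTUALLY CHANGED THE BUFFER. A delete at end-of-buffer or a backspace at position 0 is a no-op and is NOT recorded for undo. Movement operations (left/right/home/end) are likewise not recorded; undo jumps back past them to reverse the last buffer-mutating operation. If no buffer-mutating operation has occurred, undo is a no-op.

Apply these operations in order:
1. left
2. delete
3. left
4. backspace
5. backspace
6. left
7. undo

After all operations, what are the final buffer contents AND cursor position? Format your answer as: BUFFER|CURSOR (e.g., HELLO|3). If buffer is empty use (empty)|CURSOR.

After op 1 (left): buf='RWJC' cursor=0
After op 2 (delete): buf='WJC' cursor=0
After op 3 (left): buf='WJC' cursor=0
After op 4 (backspace): buf='WJC' cursor=0
After op 5 (backspace): buf='WJC' cursor=0
After op 6 (left): buf='WJC' cursor=0
After op 7 (undo): buf='RWJC' cursor=0

Answer: RWJC|0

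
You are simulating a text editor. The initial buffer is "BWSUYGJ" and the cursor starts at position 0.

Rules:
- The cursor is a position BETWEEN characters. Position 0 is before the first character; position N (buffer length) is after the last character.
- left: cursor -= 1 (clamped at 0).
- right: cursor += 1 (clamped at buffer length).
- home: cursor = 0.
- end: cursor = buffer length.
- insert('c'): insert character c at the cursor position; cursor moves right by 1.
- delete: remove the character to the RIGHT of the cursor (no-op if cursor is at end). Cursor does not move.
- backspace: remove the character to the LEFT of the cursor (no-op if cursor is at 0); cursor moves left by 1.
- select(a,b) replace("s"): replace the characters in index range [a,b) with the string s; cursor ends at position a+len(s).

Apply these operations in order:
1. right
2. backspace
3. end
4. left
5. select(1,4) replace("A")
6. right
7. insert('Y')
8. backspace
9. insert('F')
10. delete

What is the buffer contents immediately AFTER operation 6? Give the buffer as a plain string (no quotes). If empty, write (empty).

Answer: WAGJ

Derivation:
After op 1 (right): buf='BWSUYGJ' cursor=1
After op 2 (backspace): buf='WSUYGJ' cursor=0
After op 3 (end): buf='WSUYGJ' cursor=6
After op 4 (left): buf='WSUYGJ' cursor=5
After op 5 (select(1,4) replace("A")): buf='WAGJ' cursor=2
After op 6 (right): buf='WAGJ' cursor=3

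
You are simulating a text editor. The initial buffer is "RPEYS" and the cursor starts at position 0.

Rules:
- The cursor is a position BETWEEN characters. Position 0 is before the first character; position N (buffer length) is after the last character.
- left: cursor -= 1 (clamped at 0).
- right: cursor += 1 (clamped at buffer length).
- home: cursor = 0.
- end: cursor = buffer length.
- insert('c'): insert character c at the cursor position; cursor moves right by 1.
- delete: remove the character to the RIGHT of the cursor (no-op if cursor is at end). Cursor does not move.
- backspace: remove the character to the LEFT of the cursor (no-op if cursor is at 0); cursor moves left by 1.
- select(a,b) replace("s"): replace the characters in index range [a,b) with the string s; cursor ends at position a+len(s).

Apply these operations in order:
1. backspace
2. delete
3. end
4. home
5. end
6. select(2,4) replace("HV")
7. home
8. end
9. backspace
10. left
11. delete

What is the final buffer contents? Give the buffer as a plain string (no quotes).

After op 1 (backspace): buf='RPEYS' cursor=0
After op 2 (delete): buf='PEYS' cursor=0
After op 3 (end): buf='PEYS' cursor=4
After op 4 (home): buf='PEYS' cursor=0
After op 5 (end): buf='PEYS' cursor=4
After op 6 (select(2,4) replace("HV")): buf='PEHV' cursor=4
After op 7 (home): buf='PEHV' cursor=0
After op 8 (end): buf='PEHV' cursor=4
After op 9 (backspace): buf='PEH' cursor=3
After op 10 (left): buf='PEH' cursor=2
After op 11 (delete): buf='PE' cursor=2

Answer: PE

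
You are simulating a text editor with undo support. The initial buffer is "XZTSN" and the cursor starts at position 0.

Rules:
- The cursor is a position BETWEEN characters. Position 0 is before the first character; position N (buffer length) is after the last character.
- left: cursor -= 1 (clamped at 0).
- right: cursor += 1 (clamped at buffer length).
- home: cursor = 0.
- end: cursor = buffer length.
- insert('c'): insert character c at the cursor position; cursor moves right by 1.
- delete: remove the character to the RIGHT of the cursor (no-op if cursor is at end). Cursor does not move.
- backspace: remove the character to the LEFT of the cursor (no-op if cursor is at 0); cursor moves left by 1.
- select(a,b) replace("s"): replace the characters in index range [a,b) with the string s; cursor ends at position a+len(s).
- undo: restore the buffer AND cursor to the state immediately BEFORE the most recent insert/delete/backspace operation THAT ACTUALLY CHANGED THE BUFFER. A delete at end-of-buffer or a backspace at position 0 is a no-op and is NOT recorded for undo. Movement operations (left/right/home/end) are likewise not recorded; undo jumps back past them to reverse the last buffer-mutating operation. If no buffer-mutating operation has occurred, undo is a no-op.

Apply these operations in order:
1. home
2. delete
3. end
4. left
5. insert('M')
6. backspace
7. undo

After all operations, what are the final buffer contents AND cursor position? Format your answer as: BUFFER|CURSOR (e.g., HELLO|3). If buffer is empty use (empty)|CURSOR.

After op 1 (home): buf='XZTSN' cursor=0
After op 2 (delete): buf='ZTSN' cursor=0
After op 3 (end): buf='ZTSN' cursor=4
After op 4 (left): buf='ZTSN' cursor=3
After op 5 (insert('M')): buf='ZTSMN' cursor=4
After op 6 (backspace): buf='ZTSN' cursor=3
After op 7 (undo): buf='ZTSMN' cursor=4

Answer: ZTSMN|4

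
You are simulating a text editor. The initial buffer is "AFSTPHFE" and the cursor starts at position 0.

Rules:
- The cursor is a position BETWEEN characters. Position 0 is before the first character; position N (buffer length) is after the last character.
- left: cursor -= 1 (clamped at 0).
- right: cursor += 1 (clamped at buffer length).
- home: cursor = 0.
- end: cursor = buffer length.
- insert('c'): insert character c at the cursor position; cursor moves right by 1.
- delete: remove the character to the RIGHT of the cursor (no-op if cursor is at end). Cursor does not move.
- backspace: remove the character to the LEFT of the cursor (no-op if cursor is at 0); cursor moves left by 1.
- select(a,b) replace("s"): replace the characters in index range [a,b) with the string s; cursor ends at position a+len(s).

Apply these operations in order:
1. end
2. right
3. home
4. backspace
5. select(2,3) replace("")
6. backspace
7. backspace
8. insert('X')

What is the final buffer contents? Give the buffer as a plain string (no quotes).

After op 1 (end): buf='AFSTPHFE' cursor=8
After op 2 (right): buf='AFSTPHFE' cursor=8
After op 3 (home): buf='AFSTPHFE' cursor=0
After op 4 (backspace): buf='AFSTPHFE' cursor=0
After op 5 (select(2,3) replace("")): buf='AFTPHFE' cursor=2
After op 6 (backspace): buf='ATPHFE' cursor=1
After op 7 (backspace): buf='TPHFE' cursor=0
After op 8 (insert('X')): buf='XTPHFE' cursor=1

Answer: XTPHFE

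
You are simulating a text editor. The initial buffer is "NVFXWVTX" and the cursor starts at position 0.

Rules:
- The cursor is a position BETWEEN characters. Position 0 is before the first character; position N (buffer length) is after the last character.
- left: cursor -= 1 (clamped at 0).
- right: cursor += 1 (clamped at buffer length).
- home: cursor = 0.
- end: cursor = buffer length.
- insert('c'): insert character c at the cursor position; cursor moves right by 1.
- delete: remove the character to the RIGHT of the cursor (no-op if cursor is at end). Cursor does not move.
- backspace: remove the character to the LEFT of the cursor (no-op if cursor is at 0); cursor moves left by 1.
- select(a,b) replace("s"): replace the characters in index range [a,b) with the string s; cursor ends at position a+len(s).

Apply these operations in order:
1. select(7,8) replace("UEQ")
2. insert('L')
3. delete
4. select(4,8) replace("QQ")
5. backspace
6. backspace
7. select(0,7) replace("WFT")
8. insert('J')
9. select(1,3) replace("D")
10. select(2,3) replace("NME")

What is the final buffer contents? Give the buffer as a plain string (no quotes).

After op 1 (select(7,8) replace("UEQ")): buf='NVFXWVTUEQ' cursor=10
After op 2 (insert('L')): buf='NVFXWVTUEQL' cursor=11
After op 3 (delete): buf='NVFXWVTUEQL' cursor=11
After op 4 (select(4,8) replace("QQ")): buf='NVFXQQEQL' cursor=6
After op 5 (backspace): buf='NVFXQEQL' cursor=5
After op 6 (backspace): buf='NVFXEQL' cursor=4
After op 7 (select(0,7) replace("WFT")): buf='WFT' cursor=3
After op 8 (insert('J')): buf='WFTJ' cursor=4
After op 9 (select(1,3) replace("D")): buf='WDJ' cursor=2
After op 10 (select(2,3) replace("NME")): buf='WDNME' cursor=5

Answer: WDNME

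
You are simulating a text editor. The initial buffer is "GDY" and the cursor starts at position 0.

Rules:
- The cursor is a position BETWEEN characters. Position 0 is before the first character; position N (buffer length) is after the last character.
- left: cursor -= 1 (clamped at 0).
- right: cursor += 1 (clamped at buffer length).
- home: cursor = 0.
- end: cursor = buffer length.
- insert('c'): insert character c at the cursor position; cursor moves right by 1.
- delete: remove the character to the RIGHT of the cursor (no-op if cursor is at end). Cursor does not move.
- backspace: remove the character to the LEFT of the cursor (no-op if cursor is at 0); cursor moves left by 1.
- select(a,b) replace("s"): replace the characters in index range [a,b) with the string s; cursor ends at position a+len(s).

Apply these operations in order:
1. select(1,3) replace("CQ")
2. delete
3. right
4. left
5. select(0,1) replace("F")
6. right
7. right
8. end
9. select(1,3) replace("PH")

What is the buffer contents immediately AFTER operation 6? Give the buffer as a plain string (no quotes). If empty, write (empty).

Answer: FCQ

Derivation:
After op 1 (select(1,3) replace("CQ")): buf='GCQ' cursor=3
After op 2 (delete): buf='GCQ' cursor=3
After op 3 (right): buf='GCQ' cursor=3
After op 4 (left): buf='GCQ' cursor=2
After op 5 (select(0,1) replace("F")): buf='FCQ' cursor=1
After op 6 (right): buf='FCQ' cursor=2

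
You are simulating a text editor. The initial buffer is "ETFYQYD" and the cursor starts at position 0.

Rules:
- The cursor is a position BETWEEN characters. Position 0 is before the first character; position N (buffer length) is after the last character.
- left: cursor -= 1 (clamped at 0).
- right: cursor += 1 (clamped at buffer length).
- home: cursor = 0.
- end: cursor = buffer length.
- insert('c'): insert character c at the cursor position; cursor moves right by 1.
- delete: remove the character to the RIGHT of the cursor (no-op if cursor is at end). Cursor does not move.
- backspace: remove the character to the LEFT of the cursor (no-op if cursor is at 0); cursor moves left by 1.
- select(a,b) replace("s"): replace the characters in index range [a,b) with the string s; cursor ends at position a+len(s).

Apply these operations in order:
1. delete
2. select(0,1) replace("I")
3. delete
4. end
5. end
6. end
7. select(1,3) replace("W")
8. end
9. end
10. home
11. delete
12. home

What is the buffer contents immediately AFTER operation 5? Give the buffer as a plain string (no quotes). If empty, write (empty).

After op 1 (delete): buf='TFYQYD' cursor=0
After op 2 (select(0,1) replace("I")): buf='IFYQYD' cursor=1
After op 3 (delete): buf='IYQYD' cursor=1
After op 4 (end): buf='IYQYD' cursor=5
After op 5 (end): buf='IYQYD' cursor=5

Answer: IYQYD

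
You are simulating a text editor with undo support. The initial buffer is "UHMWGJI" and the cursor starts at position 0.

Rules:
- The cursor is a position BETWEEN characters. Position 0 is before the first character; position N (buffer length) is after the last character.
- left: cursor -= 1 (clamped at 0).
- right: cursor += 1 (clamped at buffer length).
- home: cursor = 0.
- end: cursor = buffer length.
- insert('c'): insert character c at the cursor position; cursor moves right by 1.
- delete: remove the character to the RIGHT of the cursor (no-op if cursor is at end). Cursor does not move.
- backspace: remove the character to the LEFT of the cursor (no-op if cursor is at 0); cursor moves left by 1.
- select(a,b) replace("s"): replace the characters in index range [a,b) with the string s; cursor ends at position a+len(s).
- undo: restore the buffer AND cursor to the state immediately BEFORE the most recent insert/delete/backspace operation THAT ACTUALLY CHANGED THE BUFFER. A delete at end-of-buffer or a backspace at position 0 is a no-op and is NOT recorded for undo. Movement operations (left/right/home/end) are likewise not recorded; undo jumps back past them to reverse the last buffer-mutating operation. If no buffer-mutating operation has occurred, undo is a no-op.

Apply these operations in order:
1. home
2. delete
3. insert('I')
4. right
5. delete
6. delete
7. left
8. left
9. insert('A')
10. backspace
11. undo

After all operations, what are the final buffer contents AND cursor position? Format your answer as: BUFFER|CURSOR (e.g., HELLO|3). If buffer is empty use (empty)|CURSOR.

Answer: AIHGJI|1

Derivation:
After op 1 (home): buf='UHMWGJI' cursor=0
After op 2 (delete): buf='HMWGJI' cursor=0
After op 3 (insert('I')): buf='IHMWGJI' cursor=1
After op 4 (right): buf='IHMWGJI' cursor=2
After op 5 (delete): buf='IHWGJI' cursor=2
After op 6 (delete): buf='IHGJI' cursor=2
After op 7 (left): buf='IHGJI' cursor=1
After op 8 (left): buf='IHGJI' cursor=0
After op 9 (insert('A')): buf='AIHGJI' cursor=1
After op 10 (backspace): buf='IHGJI' cursor=0
After op 11 (undo): buf='AIHGJI' cursor=1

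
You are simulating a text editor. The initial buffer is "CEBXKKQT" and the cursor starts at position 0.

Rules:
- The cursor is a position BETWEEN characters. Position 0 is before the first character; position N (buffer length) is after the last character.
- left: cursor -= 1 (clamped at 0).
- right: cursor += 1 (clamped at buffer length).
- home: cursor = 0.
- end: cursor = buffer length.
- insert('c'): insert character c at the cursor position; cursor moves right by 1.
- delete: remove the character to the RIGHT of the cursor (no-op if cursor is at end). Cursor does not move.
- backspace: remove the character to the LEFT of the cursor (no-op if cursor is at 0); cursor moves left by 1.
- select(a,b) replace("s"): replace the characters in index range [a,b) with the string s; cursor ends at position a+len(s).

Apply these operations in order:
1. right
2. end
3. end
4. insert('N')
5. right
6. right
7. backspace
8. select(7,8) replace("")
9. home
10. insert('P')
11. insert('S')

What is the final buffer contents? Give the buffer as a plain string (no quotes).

After op 1 (right): buf='CEBXKKQT' cursor=1
After op 2 (end): buf='CEBXKKQT' cursor=8
After op 3 (end): buf='CEBXKKQT' cursor=8
After op 4 (insert('N')): buf='CEBXKKQTN' cursor=9
After op 5 (right): buf='CEBXKKQTN' cursor=9
After op 6 (right): buf='CEBXKKQTN' cursor=9
After op 7 (backspace): buf='CEBXKKQT' cursor=8
After op 8 (select(7,8) replace("")): buf='CEBXKKQ' cursor=7
After op 9 (home): buf='CEBXKKQ' cursor=0
After op 10 (insert('P')): buf='PCEBXKKQ' cursor=1
After op 11 (insert('S')): buf='PSCEBXKKQ' cursor=2

Answer: PSCEBXKKQ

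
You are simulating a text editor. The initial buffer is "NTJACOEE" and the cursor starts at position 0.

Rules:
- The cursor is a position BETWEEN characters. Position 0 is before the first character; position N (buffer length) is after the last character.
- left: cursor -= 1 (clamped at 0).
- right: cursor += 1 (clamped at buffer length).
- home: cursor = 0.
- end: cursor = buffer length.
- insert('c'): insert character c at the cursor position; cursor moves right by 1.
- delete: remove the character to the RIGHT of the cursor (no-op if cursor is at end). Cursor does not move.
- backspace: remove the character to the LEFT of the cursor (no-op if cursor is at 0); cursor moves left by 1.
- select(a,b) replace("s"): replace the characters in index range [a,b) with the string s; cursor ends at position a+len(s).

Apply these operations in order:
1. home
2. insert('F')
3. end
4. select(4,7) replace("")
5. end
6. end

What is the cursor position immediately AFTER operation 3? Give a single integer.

Answer: 9

Derivation:
After op 1 (home): buf='NTJACOEE' cursor=0
After op 2 (insert('F')): buf='FNTJACOEE' cursor=1
After op 3 (end): buf='FNTJACOEE' cursor=9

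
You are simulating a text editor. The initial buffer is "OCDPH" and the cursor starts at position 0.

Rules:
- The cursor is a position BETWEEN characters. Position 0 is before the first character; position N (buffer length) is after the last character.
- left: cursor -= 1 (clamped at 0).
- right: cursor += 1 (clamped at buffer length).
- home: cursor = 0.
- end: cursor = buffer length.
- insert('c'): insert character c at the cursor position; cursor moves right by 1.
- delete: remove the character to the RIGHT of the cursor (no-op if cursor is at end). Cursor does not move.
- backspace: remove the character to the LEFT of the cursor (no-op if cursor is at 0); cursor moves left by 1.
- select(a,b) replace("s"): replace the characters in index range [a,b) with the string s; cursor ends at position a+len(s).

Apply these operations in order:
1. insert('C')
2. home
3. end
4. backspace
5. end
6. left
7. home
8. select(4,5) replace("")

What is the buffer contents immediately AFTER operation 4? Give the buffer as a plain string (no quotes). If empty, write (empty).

Answer: COCDP

Derivation:
After op 1 (insert('C')): buf='COCDPH' cursor=1
After op 2 (home): buf='COCDPH' cursor=0
After op 3 (end): buf='COCDPH' cursor=6
After op 4 (backspace): buf='COCDP' cursor=5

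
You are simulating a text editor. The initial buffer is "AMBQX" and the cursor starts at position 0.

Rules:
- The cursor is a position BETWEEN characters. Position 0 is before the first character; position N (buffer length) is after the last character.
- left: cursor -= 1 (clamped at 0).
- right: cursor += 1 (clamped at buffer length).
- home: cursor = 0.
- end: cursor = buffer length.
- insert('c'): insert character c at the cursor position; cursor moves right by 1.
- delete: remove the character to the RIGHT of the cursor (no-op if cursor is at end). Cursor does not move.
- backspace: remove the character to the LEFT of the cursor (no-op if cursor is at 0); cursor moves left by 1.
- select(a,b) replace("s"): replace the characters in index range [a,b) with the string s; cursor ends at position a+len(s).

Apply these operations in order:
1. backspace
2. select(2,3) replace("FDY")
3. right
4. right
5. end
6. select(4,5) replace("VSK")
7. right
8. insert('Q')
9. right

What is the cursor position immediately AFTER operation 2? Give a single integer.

After op 1 (backspace): buf='AMBQX' cursor=0
After op 2 (select(2,3) replace("FDY")): buf='AMFDYQX' cursor=5

Answer: 5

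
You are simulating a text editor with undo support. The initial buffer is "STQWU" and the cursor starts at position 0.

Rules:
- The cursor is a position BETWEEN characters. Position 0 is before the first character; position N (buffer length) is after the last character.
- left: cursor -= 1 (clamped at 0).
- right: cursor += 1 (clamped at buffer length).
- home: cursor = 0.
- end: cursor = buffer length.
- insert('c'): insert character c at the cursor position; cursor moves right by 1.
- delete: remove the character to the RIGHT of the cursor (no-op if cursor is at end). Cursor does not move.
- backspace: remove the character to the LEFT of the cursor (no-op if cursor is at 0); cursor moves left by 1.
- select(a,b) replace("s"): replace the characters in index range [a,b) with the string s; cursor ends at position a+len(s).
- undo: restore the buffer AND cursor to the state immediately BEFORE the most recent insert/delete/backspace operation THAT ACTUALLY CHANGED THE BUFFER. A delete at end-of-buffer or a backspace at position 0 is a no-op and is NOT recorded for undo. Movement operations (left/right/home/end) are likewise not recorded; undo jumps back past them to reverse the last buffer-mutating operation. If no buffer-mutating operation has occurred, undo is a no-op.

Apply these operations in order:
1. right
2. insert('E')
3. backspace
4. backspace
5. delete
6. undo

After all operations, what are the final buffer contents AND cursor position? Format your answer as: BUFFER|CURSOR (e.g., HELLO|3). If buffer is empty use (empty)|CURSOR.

After op 1 (right): buf='STQWU' cursor=1
After op 2 (insert('E')): buf='SETQWU' cursor=2
After op 3 (backspace): buf='STQWU' cursor=1
After op 4 (backspace): buf='TQWU' cursor=0
After op 5 (delete): buf='QWU' cursor=0
After op 6 (undo): buf='TQWU' cursor=0

Answer: TQWU|0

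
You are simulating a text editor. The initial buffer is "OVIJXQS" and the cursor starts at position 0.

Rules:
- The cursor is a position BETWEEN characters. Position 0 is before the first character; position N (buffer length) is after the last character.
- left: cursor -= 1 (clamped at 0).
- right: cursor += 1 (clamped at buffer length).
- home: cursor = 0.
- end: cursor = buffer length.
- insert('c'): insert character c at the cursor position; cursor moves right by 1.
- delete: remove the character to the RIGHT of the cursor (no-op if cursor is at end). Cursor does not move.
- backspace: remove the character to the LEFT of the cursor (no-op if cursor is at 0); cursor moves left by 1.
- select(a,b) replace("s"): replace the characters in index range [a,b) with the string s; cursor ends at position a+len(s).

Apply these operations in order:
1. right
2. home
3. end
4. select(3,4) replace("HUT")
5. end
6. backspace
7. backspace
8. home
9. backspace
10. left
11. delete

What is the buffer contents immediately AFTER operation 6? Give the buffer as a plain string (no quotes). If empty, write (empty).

Answer: OVIHUTXQ

Derivation:
After op 1 (right): buf='OVIJXQS' cursor=1
After op 2 (home): buf='OVIJXQS' cursor=0
After op 3 (end): buf='OVIJXQS' cursor=7
After op 4 (select(3,4) replace("HUT")): buf='OVIHUTXQS' cursor=6
After op 5 (end): buf='OVIHUTXQS' cursor=9
After op 6 (backspace): buf='OVIHUTXQ' cursor=8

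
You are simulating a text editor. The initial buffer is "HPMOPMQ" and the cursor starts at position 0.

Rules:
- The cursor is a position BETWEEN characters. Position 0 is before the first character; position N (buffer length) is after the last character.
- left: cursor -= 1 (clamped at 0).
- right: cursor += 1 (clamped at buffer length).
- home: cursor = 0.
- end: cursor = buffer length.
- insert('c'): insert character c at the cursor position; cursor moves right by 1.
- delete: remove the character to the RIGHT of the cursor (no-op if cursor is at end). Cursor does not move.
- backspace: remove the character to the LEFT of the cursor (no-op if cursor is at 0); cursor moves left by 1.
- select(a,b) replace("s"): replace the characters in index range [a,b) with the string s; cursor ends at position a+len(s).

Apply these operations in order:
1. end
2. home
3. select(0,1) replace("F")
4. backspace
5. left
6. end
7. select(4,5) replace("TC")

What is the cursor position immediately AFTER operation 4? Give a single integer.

Answer: 0

Derivation:
After op 1 (end): buf='HPMOPMQ' cursor=7
After op 2 (home): buf='HPMOPMQ' cursor=0
After op 3 (select(0,1) replace("F")): buf='FPMOPMQ' cursor=1
After op 4 (backspace): buf='PMOPMQ' cursor=0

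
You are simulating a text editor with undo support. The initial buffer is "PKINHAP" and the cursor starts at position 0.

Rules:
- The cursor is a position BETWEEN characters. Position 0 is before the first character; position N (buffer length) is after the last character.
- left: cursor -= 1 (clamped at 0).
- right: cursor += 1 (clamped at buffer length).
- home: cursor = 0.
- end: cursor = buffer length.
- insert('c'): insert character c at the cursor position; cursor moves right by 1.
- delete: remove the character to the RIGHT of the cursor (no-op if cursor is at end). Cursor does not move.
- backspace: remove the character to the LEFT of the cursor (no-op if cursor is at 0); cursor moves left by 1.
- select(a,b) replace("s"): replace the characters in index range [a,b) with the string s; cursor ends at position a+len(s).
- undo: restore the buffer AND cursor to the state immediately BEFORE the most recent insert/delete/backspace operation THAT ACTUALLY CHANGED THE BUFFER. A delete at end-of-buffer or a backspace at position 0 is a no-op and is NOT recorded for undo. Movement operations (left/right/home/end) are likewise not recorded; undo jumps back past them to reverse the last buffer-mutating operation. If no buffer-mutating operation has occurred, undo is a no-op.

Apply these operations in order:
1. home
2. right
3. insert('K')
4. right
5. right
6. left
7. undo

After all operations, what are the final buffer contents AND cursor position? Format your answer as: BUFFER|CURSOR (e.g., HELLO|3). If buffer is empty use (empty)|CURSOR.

After op 1 (home): buf='PKINHAP' cursor=0
After op 2 (right): buf='PKINHAP' cursor=1
After op 3 (insert('K')): buf='PKKINHAP' cursor=2
After op 4 (right): buf='PKKINHAP' cursor=3
After op 5 (right): buf='PKKINHAP' cursor=4
After op 6 (left): buf='PKKINHAP' cursor=3
After op 7 (undo): buf='PKINHAP' cursor=1

Answer: PKINHAP|1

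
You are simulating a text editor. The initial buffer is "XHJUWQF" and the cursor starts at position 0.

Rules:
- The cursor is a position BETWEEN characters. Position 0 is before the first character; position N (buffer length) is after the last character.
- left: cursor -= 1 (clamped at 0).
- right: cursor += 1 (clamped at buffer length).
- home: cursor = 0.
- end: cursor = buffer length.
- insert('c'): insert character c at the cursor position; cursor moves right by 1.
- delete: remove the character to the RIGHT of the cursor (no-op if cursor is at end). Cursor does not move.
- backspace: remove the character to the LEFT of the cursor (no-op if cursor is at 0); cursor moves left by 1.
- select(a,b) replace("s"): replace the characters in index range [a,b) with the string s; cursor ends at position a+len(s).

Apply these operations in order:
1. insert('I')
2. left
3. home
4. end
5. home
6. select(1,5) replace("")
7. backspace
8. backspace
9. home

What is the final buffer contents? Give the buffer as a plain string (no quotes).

Answer: WQF

Derivation:
After op 1 (insert('I')): buf='IXHJUWQF' cursor=1
After op 2 (left): buf='IXHJUWQF' cursor=0
After op 3 (home): buf='IXHJUWQF' cursor=0
After op 4 (end): buf='IXHJUWQF' cursor=8
After op 5 (home): buf='IXHJUWQF' cursor=0
After op 6 (select(1,5) replace("")): buf='IWQF' cursor=1
After op 7 (backspace): buf='WQF' cursor=0
After op 8 (backspace): buf='WQF' cursor=0
After op 9 (home): buf='WQF' cursor=0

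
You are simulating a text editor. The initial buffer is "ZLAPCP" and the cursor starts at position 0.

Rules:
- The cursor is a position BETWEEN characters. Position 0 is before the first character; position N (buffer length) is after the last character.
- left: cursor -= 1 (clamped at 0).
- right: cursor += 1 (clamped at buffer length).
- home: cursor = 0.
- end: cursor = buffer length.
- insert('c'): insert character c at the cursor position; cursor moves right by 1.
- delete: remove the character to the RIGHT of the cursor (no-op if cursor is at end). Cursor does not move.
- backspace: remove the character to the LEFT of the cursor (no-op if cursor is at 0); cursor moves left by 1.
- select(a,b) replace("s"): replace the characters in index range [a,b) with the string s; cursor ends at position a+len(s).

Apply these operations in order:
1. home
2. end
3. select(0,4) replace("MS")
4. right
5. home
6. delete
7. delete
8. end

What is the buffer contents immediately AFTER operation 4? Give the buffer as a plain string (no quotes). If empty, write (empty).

After op 1 (home): buf='ZLAPCP' cursor=0
After op 2 (end): buf='ZLAPCP' cursor=6
After op 3 (select(0,4) replace("MS")): buf='MSCP' cursor=2
After op 4 (right): buf='MSCP' cursor=3

Answer: MSCP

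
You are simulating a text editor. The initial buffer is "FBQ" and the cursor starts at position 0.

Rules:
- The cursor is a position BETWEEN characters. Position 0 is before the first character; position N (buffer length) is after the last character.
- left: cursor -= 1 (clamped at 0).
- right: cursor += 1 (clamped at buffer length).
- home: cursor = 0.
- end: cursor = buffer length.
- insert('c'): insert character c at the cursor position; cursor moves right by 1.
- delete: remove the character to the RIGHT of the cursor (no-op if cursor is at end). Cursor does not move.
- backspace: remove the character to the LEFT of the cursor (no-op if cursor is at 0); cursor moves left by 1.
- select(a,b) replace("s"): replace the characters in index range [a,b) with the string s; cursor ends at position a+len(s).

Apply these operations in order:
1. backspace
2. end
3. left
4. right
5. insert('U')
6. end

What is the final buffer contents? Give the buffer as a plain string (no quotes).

After op 1 (backspace): buf='FBQ' cursor=0
After op 2 (end): buf='FBQ' cursor=3
After op 3 (left): buf='FBQ' cursor=2
After op 4 (right): buf='FBQ' cursor=3
After op 5 (insert('U')): buf='FBQU' cursor=4
After op 6 (end): buf='FBQU' cursor=4

Answer: FBQU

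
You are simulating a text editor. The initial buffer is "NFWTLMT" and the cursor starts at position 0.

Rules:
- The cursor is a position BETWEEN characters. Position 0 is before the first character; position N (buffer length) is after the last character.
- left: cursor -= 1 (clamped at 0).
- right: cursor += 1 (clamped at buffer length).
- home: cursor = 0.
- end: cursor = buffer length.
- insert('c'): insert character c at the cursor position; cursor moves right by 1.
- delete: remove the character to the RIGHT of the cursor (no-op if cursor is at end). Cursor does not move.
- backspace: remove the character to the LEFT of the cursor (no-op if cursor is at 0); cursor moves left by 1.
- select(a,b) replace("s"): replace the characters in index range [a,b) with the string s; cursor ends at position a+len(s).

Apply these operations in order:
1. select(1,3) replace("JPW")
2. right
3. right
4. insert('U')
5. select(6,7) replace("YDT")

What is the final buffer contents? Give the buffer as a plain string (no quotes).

After op 1 (select(1,3) replace("JPW")): buf='NJPWTLMT' cursor=4
After op 2 (right): buf='NJPWTLMT' cursor=5
After op 3 (right): buf='NJPWTLMT' cursor=6
After op 4 (insert('U')): buf='NJPWTLUMT' cursor=7
After op 5 (select(6,7) replace("YDT")): buf='NJPWTLYDTMT' cursor=9

Answer: NJPWTLYDTMT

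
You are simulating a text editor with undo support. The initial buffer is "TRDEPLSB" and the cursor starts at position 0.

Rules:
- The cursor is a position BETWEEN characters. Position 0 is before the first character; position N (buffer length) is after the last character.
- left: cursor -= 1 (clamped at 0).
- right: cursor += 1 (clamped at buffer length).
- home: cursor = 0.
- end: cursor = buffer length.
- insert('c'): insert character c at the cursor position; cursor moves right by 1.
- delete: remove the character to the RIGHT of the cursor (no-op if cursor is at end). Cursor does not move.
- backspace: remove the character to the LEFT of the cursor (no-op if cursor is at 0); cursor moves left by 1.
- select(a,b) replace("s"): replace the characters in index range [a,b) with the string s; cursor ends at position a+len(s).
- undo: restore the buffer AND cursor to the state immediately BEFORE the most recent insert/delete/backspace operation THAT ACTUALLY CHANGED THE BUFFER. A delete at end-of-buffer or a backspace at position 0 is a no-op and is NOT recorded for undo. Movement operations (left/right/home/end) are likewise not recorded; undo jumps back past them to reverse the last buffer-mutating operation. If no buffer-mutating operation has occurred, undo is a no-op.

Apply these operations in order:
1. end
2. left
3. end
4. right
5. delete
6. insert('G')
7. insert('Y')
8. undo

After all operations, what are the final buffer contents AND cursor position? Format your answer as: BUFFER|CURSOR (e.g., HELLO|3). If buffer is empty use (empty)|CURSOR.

After op 1 (end): buf='TRDEPLSB' cursor=8
After op 2 (left): buf='TRDEPLSB' cursor=7
After op 3 (end): buf='TRDEPLSB' cursor=8
After op 4 (right): buf='TRDEPLSB' cursor=8
After op 5 (delete): buf='TRDEPLSB' cursor=8
After op 6 (insert('G')): buf='TRDEPLSBG' cursor=9
After op 7 (insert('Y')): buf='TRDEPLSBGY' cursor=10
After op 8 (undo): buf='TRDEPLSBG' cursor=9

Answer: TRDEPLSBG|9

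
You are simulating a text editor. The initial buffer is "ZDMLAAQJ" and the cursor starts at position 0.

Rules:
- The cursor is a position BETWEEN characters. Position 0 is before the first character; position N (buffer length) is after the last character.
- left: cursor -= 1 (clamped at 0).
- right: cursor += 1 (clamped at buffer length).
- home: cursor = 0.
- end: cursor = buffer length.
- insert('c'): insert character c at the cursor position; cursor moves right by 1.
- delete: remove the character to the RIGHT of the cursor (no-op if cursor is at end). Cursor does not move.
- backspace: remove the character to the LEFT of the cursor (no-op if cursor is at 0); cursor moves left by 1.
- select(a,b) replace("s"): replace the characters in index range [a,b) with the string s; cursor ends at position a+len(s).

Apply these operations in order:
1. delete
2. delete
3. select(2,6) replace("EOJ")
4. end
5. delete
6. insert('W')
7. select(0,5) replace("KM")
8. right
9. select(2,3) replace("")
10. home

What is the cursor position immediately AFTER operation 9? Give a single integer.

After op 1 (delete): buf='DMLAAQJ' cursor=0
After op 2 (delete): buf='MLAAQJ' cursor=0
After op 3 (select(2,6) replace("EOJ")): buf='MLEOJ' cursor=5
After op 4 (end): buf='MLEOJ' cursor=5
After op 5 (delete): buf='MLEOJ' cursor=5
After op 6 (insert('W')): buf='MLEOJW' cursor=6
After op 7 (select(0,5) replace("KM")): buf='KMW' cursor=2
After op 8 (right): buf='KMW' cursor=3
After op 9 (select(2,3) replace("")): buf='KM' cursor=2

Answer: 2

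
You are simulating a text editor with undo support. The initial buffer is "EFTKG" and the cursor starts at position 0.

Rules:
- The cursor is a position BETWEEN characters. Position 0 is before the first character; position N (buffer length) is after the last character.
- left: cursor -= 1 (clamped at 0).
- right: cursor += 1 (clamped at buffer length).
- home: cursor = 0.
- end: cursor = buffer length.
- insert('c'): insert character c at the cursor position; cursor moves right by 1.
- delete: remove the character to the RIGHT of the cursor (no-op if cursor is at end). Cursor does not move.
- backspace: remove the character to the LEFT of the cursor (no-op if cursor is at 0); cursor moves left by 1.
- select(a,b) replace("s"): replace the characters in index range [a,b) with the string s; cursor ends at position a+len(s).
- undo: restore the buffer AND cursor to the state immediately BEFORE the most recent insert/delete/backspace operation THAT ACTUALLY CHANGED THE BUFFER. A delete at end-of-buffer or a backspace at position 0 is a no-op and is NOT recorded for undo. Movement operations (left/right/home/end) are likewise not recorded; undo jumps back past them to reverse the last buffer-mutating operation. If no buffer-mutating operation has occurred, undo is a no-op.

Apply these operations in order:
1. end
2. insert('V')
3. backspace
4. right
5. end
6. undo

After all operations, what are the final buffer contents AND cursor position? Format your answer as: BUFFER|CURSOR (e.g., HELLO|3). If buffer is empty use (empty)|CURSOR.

Answer: EFTKGV|6

Derivation:
After op 1 (end): buf='EFTKG' cursor=5
After op 2 (insert('V')): buf='EFTKGV' cursor=6
After op 3 (backspace): buf='EFTKG' cursor=5
After op 4 (right): buf='EFTKG' cursor=5
After op 5 (end): buf='EFTKG' cursor=5
After op 6 (undo): buf='EFTKGV' cursor=6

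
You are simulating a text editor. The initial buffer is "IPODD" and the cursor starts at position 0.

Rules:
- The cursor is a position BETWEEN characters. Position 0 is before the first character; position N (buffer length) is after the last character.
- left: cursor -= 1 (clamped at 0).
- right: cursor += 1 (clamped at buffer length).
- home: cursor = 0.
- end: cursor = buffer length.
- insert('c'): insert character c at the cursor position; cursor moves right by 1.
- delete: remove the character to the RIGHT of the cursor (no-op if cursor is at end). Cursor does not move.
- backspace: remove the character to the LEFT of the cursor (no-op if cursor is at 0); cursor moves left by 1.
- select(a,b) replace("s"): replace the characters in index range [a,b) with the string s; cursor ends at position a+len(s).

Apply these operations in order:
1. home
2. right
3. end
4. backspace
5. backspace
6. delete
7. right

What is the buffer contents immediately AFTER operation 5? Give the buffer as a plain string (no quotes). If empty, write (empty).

After op 1 (home): buf='IPODD' cursor=0
After op 2 (right): buf='IPODD' cursor=1
After op 3 (end): buf='IPODD' cursor=5
After op 4 (backspace): buf='IPOD' cursor=4
After op 5 (backspace): buf='IPO' cursor=3

Answer: IPO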